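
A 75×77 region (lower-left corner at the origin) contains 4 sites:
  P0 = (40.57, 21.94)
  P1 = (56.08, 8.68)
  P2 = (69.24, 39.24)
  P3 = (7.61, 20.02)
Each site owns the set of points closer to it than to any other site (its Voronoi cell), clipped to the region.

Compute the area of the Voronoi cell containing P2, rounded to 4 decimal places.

1. box [0,75]×[0,77]: [(0, 0) (75, 0) (75, 77) (0, 77)]
2. ⊥bis P2·P0 via (54.905,30.59): [(73.3636, 0) (75, 0) (75, 77) (26.9004, 77)]  |A|=1914.8389
3. ⊥bis P2·P1 via (62.66,23.96): [(57.5876, 26.1443) (75, 18.646) (75, 77) (26.9004, 77)]  |A|=1731.111
4. ⊥bis P2·P3 via (38.425,29.63): [(57.5876, 26.1443) (75, 18.646) (75, 77) (26.9004, 77)]  |A|=1731.111
5. canonical 4-gon: [(57.5876, 26.1443) (75, 18.646) (75, 77) (26.9004, 77)]
6. shoelace: 1731.111

Area of P2's cell: 1731.1110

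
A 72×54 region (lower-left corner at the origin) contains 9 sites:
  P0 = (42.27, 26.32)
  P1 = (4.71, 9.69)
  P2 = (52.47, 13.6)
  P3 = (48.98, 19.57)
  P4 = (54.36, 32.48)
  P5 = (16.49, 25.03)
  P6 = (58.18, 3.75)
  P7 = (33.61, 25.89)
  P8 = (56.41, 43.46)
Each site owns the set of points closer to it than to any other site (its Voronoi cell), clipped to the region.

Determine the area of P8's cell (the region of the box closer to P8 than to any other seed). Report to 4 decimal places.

Area of P8's cell: 575.4605

1. box [0,72]×[0,54]: [(0, 0) (72, 0) (72, 54) (0, 54)]
2. ⊥bis P8·P0 via (49.34,34.89): [(72, 16.1962) (72, 54) (26.1755, 54)]  |A|=866.1702
3. ⊥bis P8·P1 via (30.56,26.575): [(72, 16.1962) (72, 54) (26.1755, 54)]  |A|=866.1702
4. ⊥bis P8·P2 via (54.44,28.53): [(57.5462, 28.1201) (72, 26.213) (72, 54) (26.1755, 54)]  |A|=793.7796
5. ⊥bis P8·P3 via (52.695,31.515): [(53.8765, 31.1476) (68.0795, 26.7303) (72, 26.213) (72, 54) (26.1755, 54)]  |A|=780.3854
6. ⊥bis P8·P4 via (55.385,37.97): [(42.7462, 40.3297) (72, 34.8679) (72, 54) (26.1755, 54)]  |A|=593.0599
7. ⊥bis P8·P5 via (36.45,34.245): [(28.0396, 52.4622) (42.7462, 40.3297) (72, 34.8679) (72, 54) (27.3296, 54)]  |A|=592.1726
8. ⊥bis P8·P6 via (57.295,23.605): [(28.0396, 52.4622) (42.7462, 40.3297) (72, 34.8679) (72, 54) (27.3296, 54)]  |A|=592.1726
9. ⊥bis P8·P7 via (45.01,34.675): [(36.9982, 45.0716) (42.7462, 40.3297) (72, 34.8679) (72, 54) (30.1179, 54)]  |A|=575.4605
10. canonical 5-gon: [(36.9982, 45.0716) (42.7462, 40.3297) (72, 34.8679) (72, 54) (30.1179, 54)]
11. shoelace: 575.4605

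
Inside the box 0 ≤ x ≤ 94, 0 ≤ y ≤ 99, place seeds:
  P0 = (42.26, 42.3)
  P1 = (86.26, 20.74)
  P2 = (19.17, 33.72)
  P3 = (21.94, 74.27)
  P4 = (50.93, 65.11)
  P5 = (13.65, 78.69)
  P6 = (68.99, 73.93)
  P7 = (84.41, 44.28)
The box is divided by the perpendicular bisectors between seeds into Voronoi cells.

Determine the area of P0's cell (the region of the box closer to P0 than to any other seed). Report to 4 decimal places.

Area of P0's cell: 1320.4232

1. box [0,94]×[0,99]: [(0, 0) (94, 0) (94, 99) (0, 99)]
2. ⊥bis P0·P1 via (64.26,31.52): [(0, 0) (48.8152, 0) (94, 92.2139) (94, 99) (0, 99)]  |A|=7222.6672
3. ⊥bis P0·P2 via (30.715,38.01): [(44.8391, 0) (48.8152, 0) (94, 92.2139) (94, 99) (8.0518, 99)]  |A|=4604.5689
4. ⊥bis P0·P3 via (32.1,58.285): [(24.8851, 53.6992) (44.8391, 0) (48.8152, 0) (94, 92.2139) (94, 97.6284)]  |A|=2610.4078
5. ⊥bis P0·P4 via (46.595,53.705): [(33.0151, 58.8667) (24.8851, 53.6992) (44.8391, 0) (48.8152, 0) (70.6504, 44.5616)]  |A|=1381.5955
6. ⊥bis P0·P5 via (27.955,60.495): [(33.0151, 58.8667) (24.8851, 53.6992) (44.8391, 0) (48.8152, 0) (70.6504, 44.5616)]  |A|=1381.5955
7. ⊥bis P0·P6 via (55.625,58.115): [(33.0151, 58.8667) (24.8851, 53.6992) (44.8391, 0) (48.8152, 0) (70.6504, 44.5616)]  |A|=1381.5955
8. ⊥bis P0·P7 via (63.335,43.29): [(63.1412, 47.4159) (33.0151, 58.8667) (24.8851, 53.6992) (44.8391, 0) (48.8152, 0) (63.9204, 30.827)]  |A|=1320.4232
9. canonical 6-gon: [(63.1412, 47.4159) (33.0151, 58.8667) (24.8851, 53.6992) (44.8391, 0) (48.8152, 0) (63.9204, 30.827)]
10. shoelace: 1320.4232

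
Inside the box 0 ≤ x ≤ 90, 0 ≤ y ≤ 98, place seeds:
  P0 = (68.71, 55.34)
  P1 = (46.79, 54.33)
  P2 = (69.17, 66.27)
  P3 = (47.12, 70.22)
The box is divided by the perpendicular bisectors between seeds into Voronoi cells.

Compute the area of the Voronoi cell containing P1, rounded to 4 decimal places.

Area of P1's cell: 3685.9923

1. box [0,90]×[0,98]: [(0, 0) (90, 0) (90, 98) (0, 98)]
2. ⊥bis P1·P0 via (57.75,54.835): [(0, 0) (60.2766, 0) (55.7611, 98) (0, 98)]  |A|=5685.848
3. ⊥bis P1·P2 via (57.98,60.3): [(0, 0) (60.2766, 0) (57.4526, 61.2885) (37.8666, 98) (0, 98)]  |A|=5357.3805
4. ⊥bis P1·P3 via (46.955,62.275): [(0, 63.2502) (0, 0) (60.2766, 0) (57.4526, 61.2885) (57.038, 62.0656)]  |A|=3685.9923
5. canonical 5-gon: [(0, 63.2502) (0, 0) (60.2766, 0) (57.4526, 61.2885) (57.038, 62.0656)]
6. shoelace: 3685.9923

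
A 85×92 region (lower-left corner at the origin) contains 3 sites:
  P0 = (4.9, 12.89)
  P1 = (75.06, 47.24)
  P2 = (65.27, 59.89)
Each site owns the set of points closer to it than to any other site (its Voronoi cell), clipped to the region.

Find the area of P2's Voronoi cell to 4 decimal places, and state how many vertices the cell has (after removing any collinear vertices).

1. box [0,85]×[0,92]: [(0, 0) (85, 0) (85, 92) (0, 92)]
2. ⊥bis P2·P0 via (35.085,36.39): [(0, 81.4556) (63.4158, 0) (85, 0) (85, 92) (0, 92)]  |A|=5237.2154
3. ⊥bis P2·P1 via (70.165,53.565): [(0, 81.4556) (39.9305, 30.1661) (85, 65.046) (85, 92) (0, 92)]  |A|=3445.8639
4. canonical 5-gon: [(0, 81.4556) (39.9305, 30.1661) (85, 65.046) (85, 92) (0, 92)]
5. shoelace: 3445.8639

Area of P2's cell: 3445.8639 (5 vertices)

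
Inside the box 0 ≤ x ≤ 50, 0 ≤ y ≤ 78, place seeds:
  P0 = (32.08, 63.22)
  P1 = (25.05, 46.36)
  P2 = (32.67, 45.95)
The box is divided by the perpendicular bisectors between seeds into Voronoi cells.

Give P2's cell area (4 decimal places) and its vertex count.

1. box [0,50]×[0,78]: [(0, 0) (50, 0) (50, 78) (0, 78)]
2. ⊥bis P2·P0 via (32.375,54.585): [(0, 53.479) (0, 0) (50, 0) (50, 55.1871)]  |A|=2716.6523
3. ⊥bis P2·P1 via (28.86,46.155): [(29.3079, 54.4802) (26.3766, 0) (50, 0) (50, 55.1871)]  |A|=1214.4717
4. canonical 4-gon: [(29.3079, 54.4802) (26.3766, 0) (50, 0) (50, 55.1871)]
5. shoelace: 1214.4717

Area of P2's cell: 1214.4717 (4 vertices)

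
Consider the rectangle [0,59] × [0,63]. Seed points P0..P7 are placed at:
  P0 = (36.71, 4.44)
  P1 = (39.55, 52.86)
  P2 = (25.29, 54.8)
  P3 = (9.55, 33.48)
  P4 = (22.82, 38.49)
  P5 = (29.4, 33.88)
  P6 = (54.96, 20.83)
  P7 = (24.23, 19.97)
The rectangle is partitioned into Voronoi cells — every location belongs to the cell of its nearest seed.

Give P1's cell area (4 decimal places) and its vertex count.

1. box [0,59]×[0,63]: [(0, 0) (59, 0) (59, 63) (0, 63)]
2. ⊥bis P1·P0 via (38.13,28.65): [(0, 30.8865) (59, 27.4259) (59, 63) (0, 63)]  |A|=1996.7854
3. ⊥bis P1·P2 via (32.42,53.83): [(29.0667, 29.1816) (59, 27.4259) (59, 63) (33.6675, 63)]  |A|=960.7767
4. ⊥bis P1·P3 via (24.55,43.17): [(29.853, 34.9611) (33.7645, 28.9061) (59, 27.4259) (59, 63) (33.6675, 63)]  |A|=947.093
5. ⊥bis P1·P4 via (31.185,45.675): [(31.2934, 45.5488) (46.2157, 28.1757) (59, 27.4259) (59, 63) (33.6675, 63)]  |A|=819.3159
6. ⊥bis P1·P5 via (34.475,43.37): [(31.2934, 45.5488) (32.0518, 44.6659) (59, 30.2547) (59, 63) (33.6675, 63)]  |A|=681.1039
7. ⊥bis P1·P6 via (47.255,36.845): [(31.2934, 45.5488) (32.0518, 44.6659) (46.9504, 36.6985) (59, 42.4957) (59, 63) (33.6675, 63)]  |A|=607.3547
8. ⊥bis P1·P7 via (31.89,36.415): [(31.2934, 45.5488) (32.0518, 44.6659) (46.9504, 36.6985) (59, 42.4957) (59, 63) (33.6675, 63)]  |A|=607.3547
9. canonical 6-gon: [(31.2934, 45.5488) (32.0518, 44.6659) (46.9504, 36.6985) (59, 42.4957) (59, 63) (33.6675, 63)]
10. shoelace: 607.3547

Area of P1's cell: 607.3547 (6 vertices)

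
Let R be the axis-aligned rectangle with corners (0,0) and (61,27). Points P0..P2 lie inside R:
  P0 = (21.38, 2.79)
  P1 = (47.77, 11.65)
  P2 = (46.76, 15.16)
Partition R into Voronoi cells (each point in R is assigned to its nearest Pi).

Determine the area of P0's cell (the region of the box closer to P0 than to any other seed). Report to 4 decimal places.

Area of P0's cell: 853.4557

1. box [0,61]×[0,27]: [(0, 0) (61, 0) (61, 27) (0, 27)]
2. ⊥bis P0·P1 via (34.575,7.22): [(0, 0) (36.999, 0) (27.9342, 27) (0, 27)]  |A|=876.5981
3. ⊥bis P0·P2 via (34.07,8.975): [(0, 0) (36.999, 0) (33.7994, 9.5303) (25.2848, 27) (0, 27)]  |A|=853.4557
4. canonical 5-gon: [(0, 0) (36.999, 0) (33.7994, 9.5303) (25.2848, 27) (0, 27)]
5. shoelace: 853.4557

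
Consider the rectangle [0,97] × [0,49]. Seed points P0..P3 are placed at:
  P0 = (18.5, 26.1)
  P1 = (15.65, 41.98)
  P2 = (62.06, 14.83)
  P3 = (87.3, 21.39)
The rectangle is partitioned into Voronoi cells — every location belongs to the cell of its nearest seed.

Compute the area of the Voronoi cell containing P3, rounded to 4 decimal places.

Area of P3's cell: 1175.0588

1. box [0,97]×[0,49]: [(0, 0) (97, 0) (97, 49) (0, 49)]
2. ⊥bis P3·P0 via (52.9,23.745): [(51.2744, 0) (97, 0) (97, 49) (54.6289, 49)]  |A|=2158.3673
3. ⊥bis P3·P1 via (51.475,31.685): [(54.0592, 40.6776) (51.2744, 0) (97, 0) (97, 49) (56.4508, 49)]  |A|=2150.7862
4. ⊥bis P3·P2 via (74.68,18.11): [(79.3869, 0) (97, 0) (97, 49) (66.6515, 49)]  |A|=1175.0588
5. canonical 4-gon: [(79.3869, 0) (97, 0) (97, 49) (66.6515, 49)]
6. shoelace: 1175.0588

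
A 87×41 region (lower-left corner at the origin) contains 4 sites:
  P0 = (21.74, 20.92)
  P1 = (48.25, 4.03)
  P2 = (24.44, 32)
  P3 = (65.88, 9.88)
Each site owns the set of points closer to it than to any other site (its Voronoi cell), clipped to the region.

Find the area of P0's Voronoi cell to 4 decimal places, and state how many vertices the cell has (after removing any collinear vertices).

1. box [0,87]×[0,41]: [(0, 0) (87, 0) (87, 41) (0, 41)]
2. ⊥bis P0·P1 via (34.995,12.475): [(0, 0) (27.047, 0) (53.1688, 41) (0, 41)]  |A|=1644.4228
3. ⊥bis P0·P2 via (23.09,26.46): [(0, 32.0866) (0, 0) (27.047, 0) (41.1078, 22.0694)]  |A|=957.9595
4. ⊥bis P0·P3 via (43.81,15.4): [(0, 32.0866) (0, 0) (27.047, 0) (41.1078, 22.0694)]  |A|=957.9595
5. canonical 4-gon: [(0, 32.0866) (0, 0) (27.047, 0) (41.1078, 22.0694)]
6. shoelace: 957.9595

Area of P0's cell: 957.9595 (4 vertices)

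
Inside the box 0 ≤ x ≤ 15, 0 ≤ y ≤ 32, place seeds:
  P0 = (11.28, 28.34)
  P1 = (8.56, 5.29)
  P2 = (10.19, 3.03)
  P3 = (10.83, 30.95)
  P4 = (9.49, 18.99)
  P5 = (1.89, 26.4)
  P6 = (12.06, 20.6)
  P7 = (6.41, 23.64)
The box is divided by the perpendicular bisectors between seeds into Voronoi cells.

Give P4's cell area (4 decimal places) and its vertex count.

1. box [0,15]×[0,32]: [(0, 0) (15, 0) (15, 32) (0, 32)]
2. ⊥bis P4·P0 via (10.385,23.665): [(0, 25.6531) (0, 0) (15, 0) (15, 22.7815)]  |A|=363.2597
3. ⊥bis P4·P1 via (9.025,12.14): [(0, 25.6531) (0, 12.7526) (15, 11.7344) (15, 22.7815)]  |A|=179.6069
4. ⊥bis P4·P2 via (9.84,11.01): [(0, 25.6531) (0, 12.7526) (15, 11.7344) (15, 22.7815)]  |A|=179.6069
5. ⊥bis P4·P3 via (10.16,24.97): [(0, 25.6531) (0, 12.7526) (15, 11.7344) (15, 22.7815)]  |A|=179.6069
6. ⊥bis P4·P5 via (5.69,22.695): [(7.2255, 24.2699) (0, 16.8591) (0, 12.7526) (15, 11.7344) (15, 22.7815)]  |A|=147.8362
7. ⊥bis P4·P6 via (10.775,19.795): [(8.0734, 24.1075) (7.2255, 24.2699) (0, 16.8591) (0, 12.7526) (15, 11.7344) (15, 13.0507)]  |A|=114.1356
8. ⊥bis P4·P7 via (7.95,21.315): [(9.2736, 22.1917) (0, 16.0492) (0, 12.7526) (15, 11.7344) (15, 13.0507)]  |A|=94.5686
9. canonical 5-gon: [(9.2736, 22.1917) (0, 16.0492) (0, 12.7526) (15, 11.7344) (15, 13.0507)]
10. shoelace: 94.5686

Area of P4's cell: 94.5686 (5 vertices)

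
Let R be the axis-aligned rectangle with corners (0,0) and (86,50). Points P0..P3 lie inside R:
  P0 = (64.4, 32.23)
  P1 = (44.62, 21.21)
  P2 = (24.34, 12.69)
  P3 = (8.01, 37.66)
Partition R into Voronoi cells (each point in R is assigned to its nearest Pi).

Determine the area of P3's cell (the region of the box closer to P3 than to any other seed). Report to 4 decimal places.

1. box [0,86]×[0,50]: [(0, 0) (86, 0) (86, 50) (0, 50)]
2. ⊥bis P3·P0 via (36.205,34.945): [(0, 0) (32.84, 0) (37.6547, 50) (0, 50)]  |A|=1762.368
3. ⊥bis P3·P1 via (26.315,29.435): [(0, 0) (13.0889, 0) (35.5555, 50) (0, 50)]  |A|=1216.1109
4. ⊥bis P3·P2 via (16.175,25.175): [(0, 14.5968) (27.824, 32.7932) (35.5555, 50) (0, 50)]  |A|=798.426
5. canonical 4-gon: [(0, 14.5968) (27.824, 32.7932) (35.5555, 50) (0, 50)]
6. shoelace: 798.426

Area of P3's cell: 798.4260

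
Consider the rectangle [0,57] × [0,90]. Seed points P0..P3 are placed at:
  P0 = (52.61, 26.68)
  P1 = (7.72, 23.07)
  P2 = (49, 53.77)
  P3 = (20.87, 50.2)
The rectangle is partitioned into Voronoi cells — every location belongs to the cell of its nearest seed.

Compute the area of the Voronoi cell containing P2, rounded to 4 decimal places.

1. box [0,57]×[0,90]: [(0, 0) (57, 0) (57, 90) (0, 90)]
2. ⊥bis P2·P0 via (50.805,40.225): [(0, 33.4548) (57, 41.0505) (57, 90) (0, 90)]  |A|=3006.5991
3. ⊥bis P2·P1 via (28.36,38.42): [(0, 76.5536) (29.1625, 37.3409) (57, 41.0505) (57, 90) (0, 90)]  |A|=2378.1643
4. ⊥bis P2·P3 via (34.935,51.985): [(36.6666, 38.3409) (57, 41.0505) (57, 90) (30.1105, 90)]  |A|=1192.1987
5. canonical 4-gon: [(36.6666, 38.3409) (57, 41.0505) (57, 90) (30.1105, 90)]
6. shoelace: 1192.1987

Area of P2's cell: 1192.1987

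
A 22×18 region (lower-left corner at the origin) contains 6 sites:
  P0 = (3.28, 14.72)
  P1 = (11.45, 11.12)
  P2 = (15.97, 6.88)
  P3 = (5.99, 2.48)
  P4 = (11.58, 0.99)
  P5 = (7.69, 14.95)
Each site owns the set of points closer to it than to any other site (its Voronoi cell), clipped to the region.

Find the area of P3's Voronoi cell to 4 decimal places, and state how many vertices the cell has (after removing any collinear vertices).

1. box [0,22]×[0,18]: [(0, 0) (22, 0) (22, 18) (0, 18)]
2. ⊥bis P3·P0 via (4.635,8.6): [(0, 7.5738) (0, 0) (22, 0) (22, 12.4447)]  |A|=220.2034
3. ⊥bis P3·P1 via (8.72,6.8): [(5.5508, 8.8028) (0, 7.5738) (0, 0) (19.4804, 0)]  |A|=106.7611
4. ⊥bis P3·P2 via (10.98,4.68): [(10.5572, 5.639) (5.5508, 8.8028) (0, 7.5738) (0, 0) (13.0433, 0)]  |A|=88.6117
5. ⊥bis P3·P4 via (8.785,1.735): [(9.9311, 6.0347) (5.5508, 8.8028) (0, 7.5738) (0, 0) (8.3225, 0)]  |A|=73.094
6. ⊥bis P3·P5 via (6.84,8.715): [(9.9311, 6.0347) (5.5508, 8.8028) (0, 7.5738) (0, 0) (8.3225, 0)]  |A|=73.094
7. canonical 5-gon: [(9.9311, 6.0347) (5.5508, 8.8028) (0, 7.5738) (0, 0) (8.3225, 0)]
8. shoelace: 73.094

Area of P3's cell: 73.0940 (5 vertices)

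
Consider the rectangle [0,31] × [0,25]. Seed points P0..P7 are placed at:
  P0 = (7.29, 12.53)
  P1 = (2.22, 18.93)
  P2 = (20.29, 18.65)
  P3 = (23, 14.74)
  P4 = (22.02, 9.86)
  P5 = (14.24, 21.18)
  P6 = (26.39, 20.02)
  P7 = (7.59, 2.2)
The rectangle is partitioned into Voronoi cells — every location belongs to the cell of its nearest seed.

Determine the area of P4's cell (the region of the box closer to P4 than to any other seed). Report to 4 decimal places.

Area of P4's cell: 189.7148

1. box [0,31]×[0,25]: [(0, 0) (31, 0) (31, 25) (0, 25)]
2. ⊥bis P4·P0 via (14.655,11.195): [(12.6258, 0) (31, 0) (31, 25) (17.1573, 25)]  |A|=402.7113
3. ⊥bis P4·P1 via (12.12,14.395): [(12.6258, 0) (31, 0) (31, 25) (17.1573, 25)]  |A|=402.7113
4. ⊥bis P4·P2 via (21.155,14.255): [(14.9897, 13.0416) (12.6258, 0) (31, 0) (31, 16.1926)]  |A|=249.4389
5. ⊥bis P4·P3 via (22.51,12.3): [(16.9227, 13.422) (14.9897, 13.0416) (12.6258, 0) (31, 0) (31, 10.595)]  |A|=210.0395
6. ⊥bis P4·P5 via (18.13,15.52): [(16.9227, 13.422) (14.9897, 13.0416) (12.6258, 0) (31, 0) (31, 10.595)]  |A|=210.0395
7. ⊥bis P4·P6 via (24.205,14.94): [(16.9227, 13.422) (14.9897, 13.0416) (12.6258, 0) (31, 0) (31, 10.595)]  |A|=210.0395
8. ⊥bis P4·P7 via (14.805,6.03): [(16.9227, 13.422) (14.9897, 13.0416) (13.9953, 7.5554) (18.006, 0) (31, 0) (31, 10.595)]  |A|=189.7148
9. canonical 6-gon: [(16.9227, 13.422) (14.9897, 13.0416) (13.9953, 7.5554) (18.006, 0) (31, 0) (31, 10.595)]
10. shoelace: 189.7148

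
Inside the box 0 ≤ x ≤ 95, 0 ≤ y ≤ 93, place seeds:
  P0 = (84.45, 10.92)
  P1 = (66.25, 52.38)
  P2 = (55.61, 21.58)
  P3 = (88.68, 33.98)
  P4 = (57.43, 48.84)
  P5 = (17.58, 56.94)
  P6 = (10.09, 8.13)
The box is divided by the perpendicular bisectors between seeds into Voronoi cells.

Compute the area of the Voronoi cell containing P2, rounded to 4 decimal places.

1. box [0,95]×[0,93]: [(0, 0) (95, 0) (95, 93) (0, 93)]
2. ⊥bis P2·P0 via (70.03,16.25): [(0, 0) (64.0236, 0) (95, 83.8049) (95, 93) (0, 93)]  |A|=7537.013
3. ⊥bis P2·P1 via (60.93,36.98): [(0, 58.0285) (0, 0) (64.0236, 0) (75.7943, 31.8451)]  |A|=3218.5345
4. ⊥bis P2·P3 via (72.145,27.78): [(69.8509, 33.8982) (0, 58.0285) (0, 0) (64.0236, 0) (73.2261, 24.8968)]  |A|=3195.2497
5. ⊥bis P2·P4 via (56.52,35.21): [(69.8509, 33.8982) (68.3376, 34.421) (0, 38.9835) (0, 0) (64.0236, 0) (73.2261, 24.8968)]  |A|=2544.5041
6. ⊥bis P2·P5 via (36.595,39.26): [(69.8509, 33.8982) (68.3376, 34.421) (34.214, 36.6992) (0.0914, 0) (64.0236, 0) (73.2261, 24.8968)]  |A|=1875.936
7. ⊥bis P2·P6 via (32.85,14.855): [(69.8509, 33.8982) (68.3376, 34.421) (34.214, 36.6992) (28.281, 30.3182) (37.2393, 0) (64.0236, 0) (73.2261, 24.8968)]  |A|=1312.8064
8. canonical 7-gon: [(69.8509, 33.8982) (68.3376, 34.421) (34.214, 36.6992) (28.281, 30.3182) (37.2393, 0) (64.0236, 0) (73.2261, 24.8968)]
9. shoelace: 1312.8064

Area of P2's cell: 1312.8064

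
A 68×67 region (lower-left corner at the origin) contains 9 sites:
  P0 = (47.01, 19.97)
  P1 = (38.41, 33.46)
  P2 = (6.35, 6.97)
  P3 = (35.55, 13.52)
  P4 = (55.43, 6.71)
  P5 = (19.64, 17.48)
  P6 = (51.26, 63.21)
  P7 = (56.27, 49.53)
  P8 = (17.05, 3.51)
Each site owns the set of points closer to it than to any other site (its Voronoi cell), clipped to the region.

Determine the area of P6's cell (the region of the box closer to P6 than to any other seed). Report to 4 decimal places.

1. box [0,68]×[0,67]: [(0, 0) (68, 0) (68, 67) (0, 67)]
2. ⊥bis P6·P0 via (49.135,41.59): [(0, 46.4194) (68, 39.7358) (68, 67) (0, 67)]  |A|=1626.7233
3. ⊥bis P6·P1 via (44.835,48.335): [(63.7844, 40.1501) (68, 39.7358) (68, 67) (1.6223, 67)]  |A|=948.5843
4. ⊥bis P6·P2 via (28.805,35.09): [(63.7844, 40.1501) (68, 39.7358) (68, 67) (1.6223, 67)]  |A|=948.5843
5. ⊥bis P6·P3 via (43.405,38.365): [(63.7844, 40.1501) (68, 39.7358) (68, 67) (1.6223, 67)]  |A|=948.5843
6. ⊥bis P6·P4 via (53.345,34.96): [(63.7844, 40.1501) (68, 39.7358) (68, 67) (1.6223, 67)]  |A|=948.5843
7. ⊥bis P6·P5 via (35.45,40.345): [(63.7844, 40.1501) (68, 39.7358) (68, 67) (1.6223, 67)]  |A|=948.5843
8. ⊥bis P6·P7 via (53.765,56.37): [(38.8655, 50.9134) (68, 61.5833) (68, 67) (1.6223, 67)]  |A|=612.803
9. ⊥bis P6·P8 via (34.155,33.36): [(38.8655, 50.9134) (68, 61.5833) (68, 67) (1.6223, 67)]  |A|=612.803
10. canonical 4-gon: [(38.8655, 50.9134) (68, 61.5833) (68, 67) (1.6223, 67)]
11. shoelace: 612.803

Area of P6's cell: 612.8030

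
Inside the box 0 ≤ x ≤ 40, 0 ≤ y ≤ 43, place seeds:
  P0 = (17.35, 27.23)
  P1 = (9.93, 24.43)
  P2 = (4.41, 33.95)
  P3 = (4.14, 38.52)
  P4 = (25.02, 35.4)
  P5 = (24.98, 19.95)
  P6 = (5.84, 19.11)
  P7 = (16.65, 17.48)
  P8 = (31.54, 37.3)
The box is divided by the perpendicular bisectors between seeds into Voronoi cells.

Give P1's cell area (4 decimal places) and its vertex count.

1. box [0,40]×[0,43]: [(0, 0) (40, 0) (40, 43) (0, 43)]
2. ⊥bis P1·P0 via (13.64,25.83): [(0, 0) (23.3872, 0) (7.1608, 43) (0, 43)]  |A|=656.7804
3. ⊥bis P1·P2 via (7.17,29.19): [(0, 25.0326) (0, 0) (23.3872, 0) (11.4382, 31.6648)]  |A|=513.439
4. ⊥bis P1·P3 via (7.035,31.475): [(0, 25.0326) (0, 0) (23.3872, 0) (11.4382, 31.6648)]  |A|=513.439
5. ⊥bis P1·P4 via (17.475,29.915): [(0, 25.0326) (0, 0) (23.3872, 0) (11.4382, 31.6648)]  |A|=513.439
6. ⊥bis P1·P5 via (17.455,22.19): [(0, 25.0326) (0, 0) (10.8496, 0) (16.3784, 18.5733) (11.4382, 31.6648)]  |A|=397.0073
7. ⊥bis P1·P6 via (7.885,21.77): [(2.0757, 26.2362) (15.571, 15.861) (16.3784, 18.5733) (11.4382, 31.6648)]  |A|=97.1837
8. ⊥bis P1·P7 via (13.29,20.955): [(2.0757, 26.2362) (11.3655, 19.0942) (14.8943, 22.5062) (11.4382, 31.6648)]  |A|=80.7042
9. ⊥bis P1·P8 via (20.735,30.865): [(2.0757, 26.2362) (11.3655, 19.0942) (14.8943, 22.5062) (11.4382, 31.6648)]  |A|=80.7042
10. canonical 4-gon: [(2.0757, 26.2362) (11.3655, 19.0942) (14.8943, 22.5062) (11.4382, 31.6648)]
11. shoelace: 80.7042

Area of P1's cell: 80.7042 (4 vertices)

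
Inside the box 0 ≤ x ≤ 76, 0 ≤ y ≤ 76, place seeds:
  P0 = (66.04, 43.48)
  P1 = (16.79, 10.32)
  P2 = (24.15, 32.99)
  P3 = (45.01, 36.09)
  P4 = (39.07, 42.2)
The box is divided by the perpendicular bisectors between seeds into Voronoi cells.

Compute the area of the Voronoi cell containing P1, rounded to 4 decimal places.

Area of P1's cell: 949.5478

1. box [0,76]×[0,76]: [(0, 0) (76, 0) (76, 76) (0, 76)]
2. ⊥bis P1·P0 via (41.415,26.9): [(0, 0) (59.5268, 0) (8.356, 76) (0, 76)]  |A|=2579.5445
3. ⊥bis P1·P2 via (20.47,21.655): [(0, 28.3008) (0, 0) (59.5268, 0) (51.7935, 11.4856)]  |A|=1074.747
4. ⊥bis P1·P3 via (30.9,23.205): [(37.3072, 16.1887) (0, 28.3008) (0, 0) (52.0904, 0)]  |A|=949.5478
5. ⊥bis P1·P4 via (27.93,26.26): [(37.3072, 16.1887) (0, 28.3008) (0, 0) (52.0904, 0)]  |A|=949.5478
6. canonical 4-gon: [(37.3072, 16.1887) (0, 28.3008) (0, 0) (52.0904, 0)]
7. shoelace: 949.5478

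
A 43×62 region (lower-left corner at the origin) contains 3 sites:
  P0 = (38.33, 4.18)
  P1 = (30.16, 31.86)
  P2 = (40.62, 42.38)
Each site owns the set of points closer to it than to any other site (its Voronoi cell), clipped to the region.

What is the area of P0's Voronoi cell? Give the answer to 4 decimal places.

1. box [0,43]×[0,62]: [(0, 0) (43, 0) (43, 62) (0, 62)]
2. ⊥bis P0·P1 via (34.245,18.02): [(0, 7.9123) (0, 0) (43, 0) (43, 20.6041)]  |A|=613.1026
3. ⊥bis P0·P2 via (39.475,23.28): [(0, 7.9123) (0, 0) (43, 0) (43, 20.6041)]  |A|=613.1026
4. canonical 4-gon: [(0, 7.9123) (0, 0) (43, 0) (43, 20.6041)]
5. shoelace: 613.1026

Area of P0's cell: 613.1026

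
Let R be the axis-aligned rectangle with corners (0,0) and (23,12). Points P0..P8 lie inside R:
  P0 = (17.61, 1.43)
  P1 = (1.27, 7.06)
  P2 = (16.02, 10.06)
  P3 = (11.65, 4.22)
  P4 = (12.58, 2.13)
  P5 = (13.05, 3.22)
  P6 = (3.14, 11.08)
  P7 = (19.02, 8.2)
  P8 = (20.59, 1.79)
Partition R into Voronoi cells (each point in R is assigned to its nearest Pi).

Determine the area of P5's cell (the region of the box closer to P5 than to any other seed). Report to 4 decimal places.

1. box [0,23]×[0,12]: [(0, 0) (23, 0) (23, 12) (0, 12)]
2. ⊥bis P5·P0 via (15.33,2.325): [(0, 0) (14.4173, 0) (19.1279, 12) (0, 12)]  |A|=201.2712
3. ⊥bis P5·P1 via (7.16,5.14): [(5.4845, 0) (14.4173, 0) (19.1279, 12) (9.3962, 12)]  |A|=111.9871
4. ⊥bis P5·P2 via (14.535,6.64): [(8.5028, 9.2593) (5.4845, 0) (14.4173, 0) (16.6614, 5.7167)]  |A|=68.6508
5. ⊥bis P5·P3 via (12.35,3.72): [(14.4592, 6.6729) (9.6929, 0) (14.4173, 0) (16.6614, 5.7167)]  |A|=23.1305
6. ⊥bis P5·P4 via (12.815,2.675): [(14.4592, 6.6729) (11.8888, 3.0744) (15.0834, 1.6969) (16.6614, 5.7167)]  |A|=12.6989
7. ⊥bis P5·P6 via (8.095,7.15): [(14.4592, 6.6729) (11.8888, 3.0744) (15.0834, 1.6969) (16.6614, 5.7167)]  |A|=12.6989
8. ⊥bis P5·P7 via (16.035,5.71): [(15.6705, 6.147) (14.4592, 6.6729) (11.8888, 3.0744) (15.0834, 1.6969) (16.4592, 5.2015)]  |A|=12.4002
9. ⊥bis P5·P8 via (16.82,2.505): [(15.6705, 6.147) (14.4592, 6.6729) (11.8888, 3.0744) (15.0834, 1.6969) (16.4592, 5.2015)]  |A|=12.4002
10. canonical 5-gon: [(15.6705, 6.147) (14.4592, 6.6729) (11.8888, 3.0744) (15.0834, 1.6969) (16.4592, 5.2015)]
11. shoelace: 12.4002

Area of P5's cell: 12.4002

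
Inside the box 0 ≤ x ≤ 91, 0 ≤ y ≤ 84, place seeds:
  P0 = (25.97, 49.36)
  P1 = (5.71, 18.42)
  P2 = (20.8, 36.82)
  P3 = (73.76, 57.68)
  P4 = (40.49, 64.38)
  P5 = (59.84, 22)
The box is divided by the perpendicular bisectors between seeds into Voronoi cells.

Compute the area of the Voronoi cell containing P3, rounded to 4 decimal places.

Area of P3's cell: 1567.0878

1. box [0,91]×[0,84]: [(0, 0) (91, 0) (91, 84) (0, 84)]
2. ⊥bis P3·P0 via (49.865,53.52): [(59.1826, 0) (91, 0) (91, 84) (44.5586, 84)]  |A|=3286.8718
3. ⊥bis P3·P1 via (39.735,38.05): [(58.1001, 6.2174) (61.6871, 0) (91, 0) (91, 84) (44.5586, 84)]  |A|=3279.0858
4. ⊥bis P3·P2 via (47.28,47.25): [(53.8688, 30.5221) (65.8909, 0) (91, 0) (91, 84) (44.5586, 84)]  |A|=3184.495
5. ⊥bis P3·P4 via (57.125,61.03): [(52.53, 38.2125) (53.8688, 30.5221) (65.8909, 0) (91, 0) (91, 84) (61.7508, 84)]  |A|=2790.9018
6. ⊥bis P3·P5 via (66.8,39.84): [(53.8733, 44.8832) (91, 30.3987) (91, 84) (61.7508, 84)]  |A|=1567.0878
7. canonical 4-gon: [(53.8733, 44.8832) (91, 30.3987) (91, 84) (61.7508, 84)]
8. shoelace: 1567.0878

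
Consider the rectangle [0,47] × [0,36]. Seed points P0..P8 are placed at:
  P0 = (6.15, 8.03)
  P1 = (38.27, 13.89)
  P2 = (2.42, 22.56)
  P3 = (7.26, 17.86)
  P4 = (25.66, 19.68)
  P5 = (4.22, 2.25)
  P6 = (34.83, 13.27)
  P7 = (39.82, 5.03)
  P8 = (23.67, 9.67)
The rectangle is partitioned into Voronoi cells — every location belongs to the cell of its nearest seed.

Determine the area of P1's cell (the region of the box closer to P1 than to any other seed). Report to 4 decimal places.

Area of P1's cell: 262.2423

1. box [0,47]×[0,36]: [(0, 0) (47, 0) (47, 36) (0, 36)]
2. ⊥bis P1·P0 via (22.21,10.96): [(24.2096, 0) (47, 0) (47, 36) (17.6417, 36)]  |A|=938.6778
3. ⊥bis P1·P2 via (20.345,18.225): [(20.6526, 19.4967) (24.2096, 0) (47, 0) (47, 36) (24.6437, 36)]  |A|=880.8995
4. ⊥bis P1·P3 via (22.765,15.875): [(22.1664, 11.1991) (24.2096, 0) (47, 0) (47, 36) (25.3415, 36)]  |A|=843.197
5. ⊥bis P1·P4 via (31.965,16.785): [(24.258, 0) (47, 0) (47, 36) (40.7877, 36)]  |A|=521.1764
6. ⊥bis P1·P5 via (21.245,8.07): [(24.258, 0) (47, 0) (47, 36) (40.7877, 36)]  |A|=521.1764
7. ⊥bis P1·P6 via (36.55,13.58): [(34.8428, 23.0524) (38.9976, 0) (47, 0) (47, 36) (40.7877, 36)]  |A|=351.285
8. ⊥bis P1·P7 via (39.045,9.46): [(34.8428, 23.0524) (37.3461, 9.1628) (47, 10.8517) (47, 36) (40.7877, 36)]  |A|=262.2423
9. ⊥bis P1·P8 via (30.97,11.78): [(34.8428, 23.0524) (37.3461, 9.1628) (47, 10.8517) (47, 36) (40.7877, 36)]  |A|=262.2423
10. canonical 5-gon: [(34.8428, 23.0524) (37.3461, 9.1628) (47, 10.8517) (47, 36) (40.7877, 36)]
11. shoelace: 262.2423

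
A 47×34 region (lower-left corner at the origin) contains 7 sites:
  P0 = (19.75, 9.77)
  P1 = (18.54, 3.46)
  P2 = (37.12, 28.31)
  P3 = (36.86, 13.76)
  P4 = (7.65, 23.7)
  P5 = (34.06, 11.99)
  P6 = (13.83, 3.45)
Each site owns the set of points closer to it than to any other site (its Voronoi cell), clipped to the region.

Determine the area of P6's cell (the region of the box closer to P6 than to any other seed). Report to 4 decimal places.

Area of P6's cell: 180.4770

1. box [0,47]×[0,34]: [(0, 0) (47, 0) (47, 34) (0, 34)]
2. ⊥bis P6·P0 via (16.79,6.61): [(0, 22.3373) (0, 0) (23.8466, 0)]  |A|=266.3351
3. ⊥bis P6·P1 via (16.185,3.455): [(16.1771, 7.1841) (0, 22.3373) (0, 0) (16.1923, 0)]  |A|=238.8404
4. ⊥bis P6·P2 via (25.475,15.88): [(16.1771, 7.1841) (0, 22.3373) (0, 0) (16.1923, 0)]  |A|=238.8404
5. ⊥bis P6·P3 via (25.345,8.605): [(16.1771, 7.1841) (0, 22.3373) (0, 0) (16.1923, 0)]  |A|=238.8404
6. ⊥bis P6·P4 via (10.74,13.575): [(16.1771, 7.1841) (9.6949, 13.256) (0, 10.2973) (0, 0) (16.1923, 0)]  |A|=180.477
7. ⊥bis P6·P5 via (23.945,7.72): [(16.1771, 7.1841) (9.6949, 13.256) (0, 10.2973) (0, 0) (16.1923, 0)]  |A|=180.477
8. canonical 5-gon: [(16.1771, 7.1841) (9.6949, 13.256) (0, 10.2973) (0, 0) (16.1923, 0)]
9. shoelace: 180.477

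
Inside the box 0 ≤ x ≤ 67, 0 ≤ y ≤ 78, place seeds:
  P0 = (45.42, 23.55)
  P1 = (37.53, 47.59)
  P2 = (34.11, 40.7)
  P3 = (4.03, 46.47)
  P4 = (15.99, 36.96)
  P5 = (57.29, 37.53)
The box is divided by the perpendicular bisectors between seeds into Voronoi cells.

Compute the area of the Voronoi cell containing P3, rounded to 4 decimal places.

1. box [0,67]×[0,78]: [(0, 0) (67, 0) (67, 78) (0, 78)]
2. ⊥bis P3·P0 via (24.725,35.01): [(0, 0) (5.338, 0) (48.531, 78) (0, 78)]  |A|=2100.8902
3. ⊥bis P3·P1 via (20.78,47.03): [(0, 0) (5.338, 0) (21.3836, 28.9759) (19.7446, 78) (0, 78)]  |A|=1395.2765
4. ⊥bis P3·P2 via (19.07,43.585): [(0, 0) (5.338, 0) (13.5563, 14.841) (20.6243, 51.6877) (19.7446, 78) (0, 78)]  |A|=1301.0238
5. ⊥bis P3·P4 via (10.01,41.715): [(0, 29.1262) (20.516, 54.9275) (19.7446, 78) (0, 78)]  |A|=729.1247
6. ⊥bis P3·P5 via (30.66,42): [(0, 29.1262) (20.516, 54.9275) (19.7446, 78) (0, 78)]  |A|=729.1247
7. canonical 4-gon: [(0, 29.1262) (20.516, 54.9275) (19.7446, 78) (0, 78)]
8. shoelace: 729.1247

Area of P3's cell: 729.1247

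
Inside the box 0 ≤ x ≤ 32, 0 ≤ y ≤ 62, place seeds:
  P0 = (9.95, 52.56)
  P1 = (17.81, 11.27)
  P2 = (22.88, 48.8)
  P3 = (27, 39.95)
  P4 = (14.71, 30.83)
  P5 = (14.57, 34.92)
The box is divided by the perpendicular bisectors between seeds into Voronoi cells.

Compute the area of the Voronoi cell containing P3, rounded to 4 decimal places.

1. box [0,32]×[0,62]: [(0, 0) (32, 0) (32, 62) (0, 62)]
2. ⊥bis P3·P0 via (18.475,46.255): [(0, 21.2749) (0, 0) (32, 0) (32, 62) (30.1198, 62)]  |A|=1370.6837
3. ⊥bis P3·P1 via (22.405,25.61): [(6.8844, 30.5833) (32, 22.5355) (32, 62) (30.1198, 62)]  |A|=525.1225
4. ⊥bis P3·P2 via (24.94,44.375): [(12.9597, 38.7977) (6.8844, 30.5833) (32, 22.5355) (32, 47.6617)]  |A|=366.8074
5. ⊥bis P3·P4 via (20.855,35.39): [(16.9483, 40.6546) (29.8929, 23.2106) (32, 22.5355) (32, 47.6617)]  |A|=203.104
6. ⊥bis P3·P5 via (20.785,37.435): [(19.0805, 41.6472) (22.5211, 33.1448) (29.8929, 23.2106) (32, 22.5355) (32, 47.6617)]  |A|=192.3323
7. canonical 5-gon: [(19.0805, 41.6472) (22.5211, 33.1448) (29.8929, 23.2106) (32, 22.5355) (32, 47.6617)]
8. shoelace: 192.3323

Area of P3's cell: 192.3323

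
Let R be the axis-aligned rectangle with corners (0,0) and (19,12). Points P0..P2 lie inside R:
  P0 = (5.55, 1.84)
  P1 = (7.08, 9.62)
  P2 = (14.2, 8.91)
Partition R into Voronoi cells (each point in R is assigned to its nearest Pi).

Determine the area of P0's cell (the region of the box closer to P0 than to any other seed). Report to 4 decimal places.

1. box [0,19]×[0,12]: [(0, 0) (19, 0) (19, 12) (0, 12)]
2. ⊥bis P0·P1 via (6.315,5.73): [(0, 6.9719) (0, 0) (19, 0) (19, 3.2354)]  |A|=96.9692
3. ⊥bis P0·P2 via (9.875,5.375): [(10.2111, 4.9638) (0, 6.9719) (0, 0) (14.2682, 0)]  |A|=71.0076
4. canonical 4-gon: [(10.2111, 4.9638) (0, 6.9719) (0, 0) (14.2682, 0)]
5. shoelace: 71.0076

Area of P0's cell: 71.0076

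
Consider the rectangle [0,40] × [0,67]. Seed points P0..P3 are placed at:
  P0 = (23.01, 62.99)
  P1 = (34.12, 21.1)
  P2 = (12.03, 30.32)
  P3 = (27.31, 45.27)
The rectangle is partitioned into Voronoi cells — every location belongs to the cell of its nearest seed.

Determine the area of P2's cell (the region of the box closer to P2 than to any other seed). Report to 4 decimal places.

1. box [0,40]×[0,67]: [(0, 0) (40, 0) (40, 67) (0, 67)]
2. ⊥bis P2·P0 via (17.52,46.655): [(0, 52.5433) (0, 0) (40, 0) (40, 39.0997)]  |A|=1832.8601
3. ⊥bis P2·P1 via (23.075,25.71): [(30.0583, 42.441) (0, 52.5433) (0, 0) (12.3441, 0)]  |A|=1051.6271
4. ⊥bis P2·P3 via (19.67,37.795): [(25.5925, 31.7417) (7.8076, 49.9192) (0, 52.5433) (0, 0) (12.3441, 0)]  |A|=915.8962
5. canonical 5-gon: [(25.5925, 31.7417) (7.8076, 49.9192) (0, 52.5433) (0, 0) (12.3441, 0)]
6. shoelace: 915.8962

Area of P2's cell: 915.8962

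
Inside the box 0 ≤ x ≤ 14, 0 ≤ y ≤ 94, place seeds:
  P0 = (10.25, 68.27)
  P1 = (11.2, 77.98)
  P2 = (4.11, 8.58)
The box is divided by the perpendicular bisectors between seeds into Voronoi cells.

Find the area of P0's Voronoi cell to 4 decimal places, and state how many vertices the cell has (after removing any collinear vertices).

Area of P0's cell: 490.6430 (4 vertices)

1. box [0,14]×[0,94]: [(0, 0) (14, 0) (14, 94) (0, 94)]
2. ⊥bis P0·P1 via (10.725,73.125): [(0, 74.1743) (0, 0) (14, 0) (14, 72.8046)]  |A|=1028.8522
3. ⊥bis P0·P2 via (7.18,38.425): [(0, 74.1743) (0, 39.1636) (14, 37.7235) (14, 72.8046)]  |A|=490.643
4. canonical 4-gon: [(0, 74.1743) (0, 39.1636) (14, 37.7235) (14, 72.8046)]
5. shoelace: 490.643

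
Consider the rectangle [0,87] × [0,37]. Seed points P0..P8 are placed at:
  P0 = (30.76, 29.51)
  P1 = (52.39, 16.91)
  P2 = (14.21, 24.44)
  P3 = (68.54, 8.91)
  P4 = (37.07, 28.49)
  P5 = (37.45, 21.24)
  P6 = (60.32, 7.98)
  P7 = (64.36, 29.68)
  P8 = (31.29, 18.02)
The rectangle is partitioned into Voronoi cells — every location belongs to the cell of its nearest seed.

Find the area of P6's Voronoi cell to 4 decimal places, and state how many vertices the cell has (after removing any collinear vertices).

1. box [0,87]×[0,37]: [(0, 0) (87, 0) (87, 37) (0, 37)]
2. ⊥bis P6·P0 via (45.54,18.745): [(31.8871, 0) (87, 0) (87, 37) (58.836, 37)]  |A|=1540.6225
3. ⊥bis P6·P1 via (56.355,12.445): [(42.3406, 0) (87, 0) (87, 37) (84.0065, 37)]  |A|=881.5784
4. ⊥bis P6·P2 via (37.265,16.21): [(42.3406, 0) (87, 0) (87, 37) (84.0065, 37)]  |A|=881.5784
5. ⊥bis P6·P3 via (64.43,8.445): [(63.2815, 18.5959) (42.3406, 0) (65.3855, 0)]  |A|=214.2694
6. ⊥bis P6·P4 via (48.695,18.235): [(63.2815, 18.5959) (42.3406, 0) (65.3855, 0)]  |A|=214.2694
7. ⊥bis P6·P5 via (48.885,14.61): [(63.2815, 18.5959) (42.3406, 0) (65.3855, 0)]  |A|=214.2694
8. ⊥bis P6·P7 via (62.34,18.83): [(63.2815, 18.5959) (42.3406, 0) (65.3855, 0)]  |A|=214.2694
9. ⊥bis P6·P8 via (45.805,13): [(63.2815, 18.5959) (42.3406, 0) (65.3855, 0)]  |A|=214.2694
10. canonical 3-gon: [(63.2815, 18.5959) (42.3406, 0) (65.3855, 0)]
11. shoelace: 214.2694

Area of P6's cell: 214.2694 (3 vertices)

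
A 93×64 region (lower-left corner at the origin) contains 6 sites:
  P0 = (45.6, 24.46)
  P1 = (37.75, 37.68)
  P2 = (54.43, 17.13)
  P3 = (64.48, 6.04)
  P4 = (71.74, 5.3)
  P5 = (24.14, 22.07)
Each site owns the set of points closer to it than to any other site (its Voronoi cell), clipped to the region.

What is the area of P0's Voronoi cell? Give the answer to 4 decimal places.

Area of P0's cell: 470.1402

1. box [0,93]×[0,64]: [(0, 0) (93, 0) (93, 64) (0, 64)]
2. ⊥bis P0·P1 via (41.675,31.07): [(0, 6.3235) (0, 0) (93, 0) (93, 61.5466)]  |A|=3155.9617
3. ⊥bis P0·P2 via (50.015,20.795): [(74.9434, 50.8247) (0, 6.3235) (0, 0) (32.7526, 0)]  |A|=1069.271
4. ⊥bis P0·P3 via (55.04,15.25): [(74.9434, 50.8247) (0, 6.3235) (0, 0) (32.7526, 0)]  |A|=1069.271
5. ⊥bis P0·P4 via (58.67,14.88): [(74.9434, 50.8247) (0, 6.3235) (0, 0) (32.7526, 0)]  |A|=1069.271
6. ⊥bis P0·P5 via (34.87,23.265): [(36.9041, 5.0011) (74.9434, 50.8247) (34.4768, 26.7957)]  |A|=470.1402
7. canonical 3-gon: [(36.9041, 5.0011) (74.9434, 50.8247) (34.4768, 26.7957)]
8. shoelace: 470.1402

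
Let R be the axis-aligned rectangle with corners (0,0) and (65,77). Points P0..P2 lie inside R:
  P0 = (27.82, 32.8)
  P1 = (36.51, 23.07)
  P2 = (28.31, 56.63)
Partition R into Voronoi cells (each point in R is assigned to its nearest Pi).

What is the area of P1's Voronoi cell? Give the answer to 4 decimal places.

Area of P1's cell: 1766.7876

1. box [0,65]×[0,77]: [(0, 0) (65, 0) (65, 77) (0, 77)]
2. ⊥bis P1·P0 via (32.165,27.935): [(0.8868, 0) (65, 0) (65, 57.2604)]  |A|=1835.5737
3. ⊥bis P1·P2 via (32.41,39.85): [(50.4381, 44.255) (0.8868, 0) (65, 0) (65, 47.813)]  |A|=1766.7876
4. canonical 4-gon: [(50.4381, 44.255) (0.8868, 0) (65, 0) (65, 47.813)]
5. shoelace: 1766.7876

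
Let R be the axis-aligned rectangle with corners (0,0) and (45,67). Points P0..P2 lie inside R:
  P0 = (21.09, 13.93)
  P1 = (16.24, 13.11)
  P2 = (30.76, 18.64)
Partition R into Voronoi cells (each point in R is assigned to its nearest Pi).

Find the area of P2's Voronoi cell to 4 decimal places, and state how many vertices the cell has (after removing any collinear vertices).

1. box [0,45]×[0,67]: [(0, 0) (45, 0) (45, 67) (0, 67)]
2. ⊥bis P2·P0 via (25.925,16.285): [(33.857, 0) (45, 0) (45, 67) (1.2231, 67)]  |A|=1839.8179
3. ⊥bis P2·P1 via (23.5,15.875): [(14.089, 40.5852) (33.857, 0) (45, 0) (45, 67) (4.0288, 67)]  |A|=1802.761
4. canonical 5-gon: [(14.089, 40.5852) (33.857, 0) (45, 0) (45, 67) (4.0288, 67)]
5. shoelace: 1802.761

Area of P2's cell: 1802.7610 (5 vertices)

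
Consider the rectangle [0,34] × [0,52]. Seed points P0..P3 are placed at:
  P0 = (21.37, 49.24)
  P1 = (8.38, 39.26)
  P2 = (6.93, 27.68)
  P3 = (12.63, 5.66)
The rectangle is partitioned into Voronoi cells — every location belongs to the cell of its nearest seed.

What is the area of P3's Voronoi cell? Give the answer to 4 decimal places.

Area of P3's cell: 630.3239

1. box [0,34]×[0,52]: [(0, 0) (34, 0) (34, 52) (0, 52)]
2. ⊥bis P3·P0 via (17,27.45): [(0, 30.8594) (0, 0) (34, 0) (34, 24.0406)]  |A|=933.3
3. ⊥bis P3·P1 via (10.505,22.46): [(29.7461, 24.8938) (0, 21.1312) (0, 0) (34, 0) (34, 24.0406)]  |A|=788.6133
4. ⊥bis P3·P2 via (9.78,16.67): [(0, 14.1384) (0, 0) (34, 0) (34, 22.9395)]  |A|=630.3239
5. canonical 4-gon: [(0, 14.1384) (0, 0) (34, 0) (34, 22.9395)]
6. shoelace: 630.3239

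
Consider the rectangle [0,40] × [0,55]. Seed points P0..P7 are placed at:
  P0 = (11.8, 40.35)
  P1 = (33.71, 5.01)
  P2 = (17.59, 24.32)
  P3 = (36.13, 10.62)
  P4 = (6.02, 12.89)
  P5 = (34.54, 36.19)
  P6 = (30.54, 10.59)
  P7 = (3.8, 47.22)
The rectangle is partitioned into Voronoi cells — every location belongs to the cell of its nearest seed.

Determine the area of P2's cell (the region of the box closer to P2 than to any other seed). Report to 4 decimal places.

Area of P2's cell: 334.7046

1. box [0,40]×[0,55]: [(0, 0) (40, 0) (40, 55) (0, 55)]
2. ⊥bis P2·P0 via (14.695,32.335): [(0, 27.0272) (0, 0) (40, 0) (40, 41.4751)]  |A|=1370.0462
3. ⊥bis P2·P1 via (25.65,14.665): [(0, 27.0272) (0, 0) (8.0829, 0) (40, 26.6444) (40, 41.4751)]  |A|=944.8408
4. ⊥bis P2·P3 via (26.86,17.47): [(0, 27.0272) (0, 0) (8.0829, 0) (23.3982, 12.7852) (40, 35.2522) (40, 41.4751)]  |A|=873.3885
5. ⊥bis P2·P4 via (11.805,18.605): [(2.5683, 27.9549) (20.1956, 10.1116) (23.3982, 12.7852) (40, 35.2522) (40, 41.4751)]  |A|=528.5184
6. ⊥bis P2·P5 via (26.065,30.255): [(22.6071, 35.1928) (2.5683, 27.9549) (20.1956, 10.1116) (23.3982, 12.7852) (31.0487, 23.1385)]  |A|=369.32
7. ⊥bis P2·P6 via (24.065,17.455): [(30.6677, 23.6826) (22.6071, 35.1928) (2.5683, 27.9549) (18.3066, 12.0237)]  |A|=334.7046
8. ⊥bis P2·P7 via (10.695,35.77): [(30.6677, 23.6826) (22.6071, 35.1928) (2.5683, 27.9549) (18.3066, 12.0237)]  |A|=334.7046
9. canonical 4-gon: [(30.6677, 23.6826) (22.6071, 35.1928) (2.5683, 27.9549) (18.3066, 12.0237)]
10. shoelace: 334.7046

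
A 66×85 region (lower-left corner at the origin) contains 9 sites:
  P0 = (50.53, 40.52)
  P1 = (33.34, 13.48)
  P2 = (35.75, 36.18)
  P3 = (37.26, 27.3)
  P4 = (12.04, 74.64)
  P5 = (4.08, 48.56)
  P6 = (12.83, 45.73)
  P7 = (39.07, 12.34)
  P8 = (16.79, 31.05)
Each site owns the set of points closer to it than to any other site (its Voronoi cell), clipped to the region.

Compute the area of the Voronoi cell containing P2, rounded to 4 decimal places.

1. box [0,66]×[0,85]: [(0, 0) (66, 0) (66, 85) (0, 85)]
2. ⊥bis P2·P0 via (43.14,38.35): [(0, 0) (54.4011, 0) (29.4417, 85) (0, 85)]  |A|=3563.3185
3. ⊥bis P2·P1 via (34.545,24.83): [(0, 28.4976) (47.5143, 23.4531) (29.4417, 85) (0, 85)]  |A|=2248.3607
4. ⊥bis P2·P3 via (36.505,31.74): [(0, 28.4976) (10.7347, 27.3579) (44.6731, 33.1289) (29.4417, 85) (0, 85)]  |A|=2075.9704
5. ⊥bis P2·P4 via (23.895,55.41): [(0, 40.6791) (0, 28.4976) (10.7347, 27.3579) (44.6731, 33.1289) (35.9485, 62.8408)]  |A|=953.133
6. ⊥bis P2·P5 via (19.915,42.37): [(25.3672, 56.3176) (14.2825, 27.9612) (44.6731, 33.1289) (35.9485, 62.8408)]  |A|=587.8943
7. ⊥bis P2·P6 via (24.29,40.955): [(32.5313, 60.7342) (19.2262, 28.8018) (44.6731, 33.1289) (35.9485, 62.8408)]  |A|=437.4591
8. ⊥bis P2·P7 via (37.41,24.26): [(32.5313, 60.7342) (19.2262, 28.8018) (44.6731, 33.1289) (35.9485, 62.8408)]  |A|=437.4591
9. ⊥bis P2·P8 via (26.27,33.615): [(32.5313, 60.7342) (24.2864, 40.9463) (27.2052, 30.1586) (44.6731, 33.1289) (35.9485, 62.8408)]  |A|=392.4414
10. canonical 5-gon: [(32.5313, 60.7342) (24.2864, 40.9463) (27.2052, 30.1586) (44.6731, 33.1289) (35.9485, 62.8408)]
11. shoelace: 392.4414

Area of P2's cell: 392.4414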